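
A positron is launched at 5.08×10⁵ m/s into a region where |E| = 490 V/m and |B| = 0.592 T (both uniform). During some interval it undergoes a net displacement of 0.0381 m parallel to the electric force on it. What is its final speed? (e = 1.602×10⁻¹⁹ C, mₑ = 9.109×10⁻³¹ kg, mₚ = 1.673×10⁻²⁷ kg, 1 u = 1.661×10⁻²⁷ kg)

B does no work; ΔKE = |q|E d.
½mv_f² = ½mv₀² + |q|Ed = ½(9.109×10⁻³¹)(5.08×10⁵)² + (1.602×10⁻¹⁹)(490)(0.0381) ≈ 1.175×10⁻¹⁹ J + 2.991×10⁻¹⁸ J ≈ 3.108×10⁻¹⁸ J.
v_f = √(2·3.108×10⁻¹⁸/9.109×10⁻³¹) ≈ 2.61×10⁶ m/s.

v_f ≈ 2.61×10⁶ m/s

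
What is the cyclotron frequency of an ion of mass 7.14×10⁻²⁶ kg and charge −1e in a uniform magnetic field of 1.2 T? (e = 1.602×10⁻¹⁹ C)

f = |q|B/(2πm).
f = (1.602×10⁻¹⁹)(1.2)/(2π·7.14×10⁻²⁶) ≈ 4.3×10⁵ Hz.

f ≈ 4.3×10⁵ Hz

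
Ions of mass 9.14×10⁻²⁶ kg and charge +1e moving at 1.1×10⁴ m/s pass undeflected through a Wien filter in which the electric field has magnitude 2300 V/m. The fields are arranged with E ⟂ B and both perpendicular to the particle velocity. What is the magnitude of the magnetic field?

B = 0.21 T

Balance of forces in the selector: qE = qvB ⇒ B = E/v.
B = 2300/1.1×10⁴ = 0.21 T.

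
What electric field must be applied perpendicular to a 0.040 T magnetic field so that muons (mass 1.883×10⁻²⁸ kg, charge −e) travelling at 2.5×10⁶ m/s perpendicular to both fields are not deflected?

For straight-line motion qE = qvB, so E = vB.
E = 2.5×10⁶ × 0.040 = 1.0×10⁵ V/m.

E = 1.0×10⁵ V/m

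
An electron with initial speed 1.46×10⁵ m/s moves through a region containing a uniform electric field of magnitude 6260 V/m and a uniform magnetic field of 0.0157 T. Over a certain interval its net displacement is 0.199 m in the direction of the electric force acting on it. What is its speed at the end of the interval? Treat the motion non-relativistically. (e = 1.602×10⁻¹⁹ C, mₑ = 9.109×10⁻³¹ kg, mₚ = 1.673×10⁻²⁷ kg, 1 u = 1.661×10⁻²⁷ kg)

B does no work; ΔKE = |q|E d.
½mv_f² = ½mv₀² + |q|Ed = ½(9.109×10⁻³¹)(1.46×10⁵)² + (1.602×10⁻¹⁹)(6260)(0.199) ≈ 9.708×10⁻²¹ J + 1.996×10⁻¹⁶ J ≈ 1.996×10⁻¹⁶ J.
v_f = √(2·1.996×10⁻¹⁶/9.109×10⁻³¹) ≈ 2.09×10⁷ m/s.

v_f ≈ 2.09×10⁷ m/s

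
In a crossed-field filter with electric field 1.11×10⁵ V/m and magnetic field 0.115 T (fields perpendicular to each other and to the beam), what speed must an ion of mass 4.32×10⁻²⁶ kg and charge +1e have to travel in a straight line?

v = 9.65×10⁵ m/s

For undeflected motion the electric and magnetic forces balance: qE = qvB.
v = E/B = 1.11×10⁵/0.115 = 9.65×10⁵ m/s.
The result is independent of the particle's charge and mass.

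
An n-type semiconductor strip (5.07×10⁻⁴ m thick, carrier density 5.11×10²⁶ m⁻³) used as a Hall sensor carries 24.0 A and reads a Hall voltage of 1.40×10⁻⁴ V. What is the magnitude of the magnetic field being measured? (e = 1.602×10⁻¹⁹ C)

B ≈ 0.242 T

From V_H = IB/(n e t), B = V_H n e t / I.
B = (1.40×10⁻⁴)(5.11×10²⁶)(1.602×10⁻¹⁹)(5.07×10⁻⁴)/24.0 ≈ 0.242 T.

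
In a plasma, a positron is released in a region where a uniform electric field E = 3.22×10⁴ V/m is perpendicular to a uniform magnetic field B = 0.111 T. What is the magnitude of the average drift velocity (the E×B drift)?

The E×B drift speed is v_d = E/B.
v_d = 3.22×10⁴/0.111 = 2.90×10⁵ m/s.

v_d ≈ 2.90×10⁵ m/s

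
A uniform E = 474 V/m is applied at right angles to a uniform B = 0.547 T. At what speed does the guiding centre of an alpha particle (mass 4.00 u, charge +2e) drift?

v_d ≈ 867 m/s

In crossed fields the guiding centre drifts at v_d = |E×B|/B² = E/B, independent of charge and mass.
v_d = 474/0.547 = 867 m/s.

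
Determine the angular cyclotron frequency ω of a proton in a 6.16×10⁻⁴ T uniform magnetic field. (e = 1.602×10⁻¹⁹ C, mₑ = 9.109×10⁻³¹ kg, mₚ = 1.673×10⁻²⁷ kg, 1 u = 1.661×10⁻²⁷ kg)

ω = |q|B/m.
ω = (1.602×10⁻¹⁹)(6.16×10⁻⁴)/1.673×10⁻²⁷ ≈ 5.90×10⁴ rad/s.

ω ≈ 5.90×10⁴ rad/s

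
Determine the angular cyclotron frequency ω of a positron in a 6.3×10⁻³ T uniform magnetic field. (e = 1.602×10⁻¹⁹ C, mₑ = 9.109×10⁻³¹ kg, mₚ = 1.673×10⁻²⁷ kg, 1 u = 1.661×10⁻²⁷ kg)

ω = |q|B/m.
ω = (1.602×10⁻¹⁹)(6.3×10⁻³)/9.109×10⁻³¹ ≈ 1.1×10⁹ rad/s.

ω ≈ 1.1×10⁹ rad/s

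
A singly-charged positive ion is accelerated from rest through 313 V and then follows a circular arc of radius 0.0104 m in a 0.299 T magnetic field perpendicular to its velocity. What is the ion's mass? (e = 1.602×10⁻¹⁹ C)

Combine |q|V = ½mv² and r = mv/(|q|B): eliminate v to get m = qB²r²/(2V).
m = (1.602×10⁻¹⁹)(0.299)²(0.0104)²/(2·313) ≈ 2.47×10⁻²⁷ kg.

m ≈ 2.47×10⁻²⁷ kg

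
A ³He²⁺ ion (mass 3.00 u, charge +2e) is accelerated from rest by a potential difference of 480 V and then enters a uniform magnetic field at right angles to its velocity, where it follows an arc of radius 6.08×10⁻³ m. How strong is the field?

v = √(2|q|V/m) = √(2·3.204×10⁻¹⁹·480/4.983×10⁻²⁷) ≈ 2.484×10⁵ m/s.
B = mv/(|q|r) = (4.983×10⁻²⁷)(2.484×10⁵)/((3.204×10⁻¹⁹)(6.08×10⁻³)) ≈ 0.636 T.

B ≈ 0.636 T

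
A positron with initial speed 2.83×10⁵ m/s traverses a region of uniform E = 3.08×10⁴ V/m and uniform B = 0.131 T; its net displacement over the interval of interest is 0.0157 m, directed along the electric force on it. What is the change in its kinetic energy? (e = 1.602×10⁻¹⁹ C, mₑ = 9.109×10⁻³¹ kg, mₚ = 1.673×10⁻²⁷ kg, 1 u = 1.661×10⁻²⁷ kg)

ΔKE ≈ 7.75×10⁻¹⁷ J

The magnetic force is always ⟂ v and does no work; only the electric force changes KE.
ΔKE = F_E · d = |q|E d = (1.602×10⁻¹⁹)(3.08×10⁴)(0.0157) ≈ 7.75×10⁻¹⁷ J.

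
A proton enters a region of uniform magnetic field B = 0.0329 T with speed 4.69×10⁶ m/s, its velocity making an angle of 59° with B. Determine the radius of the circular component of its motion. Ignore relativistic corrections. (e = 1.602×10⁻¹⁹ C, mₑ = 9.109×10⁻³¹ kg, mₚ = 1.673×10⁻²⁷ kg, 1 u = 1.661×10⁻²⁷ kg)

r ≈ 1.28 m

v⊥ = v sinθ = 4.69×10⁶·sin59° ≈ 4.020×10⁶ m/s.
r = m v⊥/(|q|B) = (1.673×10⁻²⁷)(4.020×10⁶)/((1.602×10⁻¹⁹)(0.0329)) ≈ 1.28 m.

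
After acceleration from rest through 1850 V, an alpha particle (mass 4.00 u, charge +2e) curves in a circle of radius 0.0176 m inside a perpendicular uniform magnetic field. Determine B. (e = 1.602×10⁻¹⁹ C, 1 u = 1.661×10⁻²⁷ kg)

B ≈ 0.498 T

v = √(2|q|V/m) = √(2·3.204×10⁻¹⁹·1850/6.644×10⁻²⁷) ≈ 4.224×10⁵ m/s.
B = mv/(|q|r) = (6.644×10⁻²⁷)(4.224×10⁵)/((3.204×10⁻¹⁹)(0.0176)) ≈ 0.498 T.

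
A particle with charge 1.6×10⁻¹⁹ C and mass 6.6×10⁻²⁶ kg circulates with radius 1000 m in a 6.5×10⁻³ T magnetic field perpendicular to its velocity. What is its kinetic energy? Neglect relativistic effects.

v = |q|Br/m, then KE = ½mv² = (qBr)²/(2m).
v = (1.6×10⁻¹⁹)(6.5×10⁻³)(1000)/6.6×10⁻²⁶ ≈ 1.576×10⁷ m/s.
KE = ½(6.6×10⁻²⁶)(1.576×10⁷)² ≈ 8.2×10⁻¹² J = 5.1×10⁷ eV.

KE ≈ 5.1×10⁷ eV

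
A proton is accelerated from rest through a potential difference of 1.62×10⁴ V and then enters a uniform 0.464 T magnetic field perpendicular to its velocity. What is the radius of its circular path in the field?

r ≈ 0.0396 m

Acceleration: |q|V = ½mv² ⇒ v = √(2|q|V/m) = √(2·1.602×10⁻¹⁹·1.62×10⁴/1.673×10⁻²⁷) ≈ 1.761×10⁶ m/s.
In the field: r = mv/(|q|B) = (1.673×10⁻²⁷)(1.761×10⁶)/((1.602×10⁻¹⁹)(0.464)) ≈ 0.0396 m.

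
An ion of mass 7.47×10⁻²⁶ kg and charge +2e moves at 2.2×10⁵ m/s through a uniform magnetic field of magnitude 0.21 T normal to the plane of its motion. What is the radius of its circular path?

The magnetic force provides the centripetal force: |q|vB = mv²/r.
r = mv/(|q|B) = (7.47×10⁻²⁶)(2.2×10⁵)/((3.204×10⁻¹⁹)(0.21)) ≈ 0.24 m.

r ≈ 0.24 m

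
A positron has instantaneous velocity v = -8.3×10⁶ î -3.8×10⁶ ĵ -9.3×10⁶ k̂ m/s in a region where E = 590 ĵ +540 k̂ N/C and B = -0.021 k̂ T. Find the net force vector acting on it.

F ≈ (1.28×10⁻¹⁴, -2.78×10⁻¹⁴, 8.65×10⁻¹⁷) N

v×B = (7.98×10⁴, -1.74×10⁵, 0) N/C.
E + v×B = (7.98×10⁴, -1.74×10⁵, 540) N/C.
F = q(E + v×B) = (1.602×10⁻¹⁹ C)·(7.98×10⁴, -1.74×10⁵, 540) = (1.28×10⁻¹⁴, -2.78×10⁻¹⁴, 8.65×10⁻¹⁷) N.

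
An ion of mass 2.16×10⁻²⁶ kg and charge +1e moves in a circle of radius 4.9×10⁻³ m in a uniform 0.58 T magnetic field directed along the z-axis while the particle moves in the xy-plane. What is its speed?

v ≈ 2.1×10⁴ m/s

From |q|vB = mv²/r, v = |q|Br/m.
v = (1.602×10⁻¹⁹)(0.58)(4.9×10⁻³)/2.16×10⁻²⁶ ≈ 2.1×10⁴ m/s.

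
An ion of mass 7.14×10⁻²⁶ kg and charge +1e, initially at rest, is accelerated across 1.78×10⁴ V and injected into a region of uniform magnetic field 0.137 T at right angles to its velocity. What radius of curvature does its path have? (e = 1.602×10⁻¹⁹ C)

r ≈ 0.919 m

Acceleration: |q|V = ½mv² ⇒ v = √(2|q|V/m) = √(2·1.602×10⁻¹⁹·1.78×10⁴/7.14×10⁻²⁶) ≈ 2.826×10⁵ m/s.
In the field: r = mv/(|q|B) = (7.14×10⁻²⁶)(2.826×10⁵)/((1.602×10⁻¹⁹)(0.137)) ≈ 0.919 m.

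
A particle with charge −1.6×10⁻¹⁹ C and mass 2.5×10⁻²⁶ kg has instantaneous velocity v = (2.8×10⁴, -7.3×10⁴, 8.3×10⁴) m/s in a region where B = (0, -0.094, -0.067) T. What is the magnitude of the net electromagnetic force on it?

v×B = (1.27×10⁴, 1880, -2630) N/C.
F = q v×B = (−1.6×10⁻¹⁹ C)·(1.27×10⁴, 1880, -2630) = (-2.03×10⁻¹⁵, -3.00×10⁻¹⁶, 4.21×10⁻¹⁶) N.
|F| = 2.10×10⁻¹⁵ N.

|F| ≈ 2.10×10⁻¹⁵ N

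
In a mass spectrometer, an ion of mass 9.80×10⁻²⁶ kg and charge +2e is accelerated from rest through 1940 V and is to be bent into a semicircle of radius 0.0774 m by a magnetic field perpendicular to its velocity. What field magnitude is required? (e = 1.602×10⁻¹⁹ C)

B ≈ 0.445 T

v = √(2|q|V/m) = √(2·3.204×10⁻¹⁹·1940/9.80×10⁻²⁶) ≈ 1.126×10⁵ m/s.
B = mv/(|q|r) = (9.80×10⁻²⁶)(1.126×10⁵)/((3.204×10⁻¹⁹)(0.0774)) ≈ 0.445 T.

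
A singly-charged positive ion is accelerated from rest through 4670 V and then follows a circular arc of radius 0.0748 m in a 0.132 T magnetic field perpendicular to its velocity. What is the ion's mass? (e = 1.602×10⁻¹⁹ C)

m ≈ 1.67×10⁻²⁷ kg

Combine |q|V = ½mv² and r = mv/(|q|B): eliminate v to get m = qB²r²/(2V).
m = (1.602×10⁻¹⁹)(0.132)²(0.0748)²/(2·4670) ≈ 1.67×10⁻²⁷ kg.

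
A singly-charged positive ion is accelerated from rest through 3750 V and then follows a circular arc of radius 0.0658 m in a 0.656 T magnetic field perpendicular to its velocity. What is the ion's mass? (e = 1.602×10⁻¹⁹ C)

Combine |q|V = ½mv² and r = mv/(|q|B): eliminate v to get m = qB²r²/(2V).
m = (1.602×10⁻¹⁹)(0.656)²(0.0658)²/(2·3750) ≈ 3.98×10⁻²⁶ kg.

m ≈ 3.98×10⁻²⁶ kg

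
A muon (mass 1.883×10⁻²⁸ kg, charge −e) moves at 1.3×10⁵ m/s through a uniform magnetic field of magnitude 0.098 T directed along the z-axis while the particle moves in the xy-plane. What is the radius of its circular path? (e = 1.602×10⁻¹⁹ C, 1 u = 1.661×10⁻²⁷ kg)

r ≈ 1.6×10⁻³ m

The magnetic force provides the centripetal force: |q|vB = mv²/r.
r = mv/(|q|B) = (1.883×10⁻²⁸)(1.3×10⁵)/((1.602×10⁻¹⁹)(0.098)) ≈ 1.6×10⁻³ m.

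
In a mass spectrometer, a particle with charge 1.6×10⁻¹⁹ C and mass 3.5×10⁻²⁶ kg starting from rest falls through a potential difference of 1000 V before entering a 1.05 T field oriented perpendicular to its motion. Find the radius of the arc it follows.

Acceleration: |q|V = ½mv² ⇒ v = √(2|q|V/m) = √(2·1.6×10⁻¹⁹·1000/3.5×10⁻²⁶) ≈ 9.562×10⁴ m/s.
In the field: r = mv/(|q|B) = (3.5×10⁻²⁶)(9.562×10⁴)/((1.6×10⁻¹⁹)(1.05)) ≈ 0.0199 m.

r ≈ 0.0199 m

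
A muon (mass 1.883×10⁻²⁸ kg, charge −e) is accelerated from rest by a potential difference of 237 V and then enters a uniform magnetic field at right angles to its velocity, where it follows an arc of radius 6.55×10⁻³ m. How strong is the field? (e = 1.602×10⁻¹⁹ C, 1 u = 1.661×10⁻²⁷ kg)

v = √(2|q|V/m) = √(2·1.602×10⁻¹⁹·237/1.883×10⁻²⁸) ≈ 6.350×10⁵ m/s.
B = mv/(|q|r) = (1.883×10⁻²⁸)(6.350×10⁵)/((1.602×10⁻¹⁹)(6.55×10⁻³)) ≈ 0.114 T.

B ≈ 0.114 T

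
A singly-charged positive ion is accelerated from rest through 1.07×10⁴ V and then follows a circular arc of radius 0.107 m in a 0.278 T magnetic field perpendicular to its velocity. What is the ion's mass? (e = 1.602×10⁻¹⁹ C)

Combine |q|V = ½mv² and r = mv/(|q|B): eliminate v to get m = qB²r²/(2V).
m = (1.602×10⁻¹⁹)(0.278)²(0.107)²/(2·1.07×10⁴) ≈ 6.62×10⁻²⁷ kg.

m ≈ 6.62×10⁻²⁷ kg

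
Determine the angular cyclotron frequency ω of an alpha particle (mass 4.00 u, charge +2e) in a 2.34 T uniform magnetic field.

ω = |q|B/m.
ω = (3.204×10⁻¹⁹)(2.34)/6.644×10⁻²⁷ ≈ 1.13×10⁸ rad/s.

ω ≈ 1.13×10⁸ rad/s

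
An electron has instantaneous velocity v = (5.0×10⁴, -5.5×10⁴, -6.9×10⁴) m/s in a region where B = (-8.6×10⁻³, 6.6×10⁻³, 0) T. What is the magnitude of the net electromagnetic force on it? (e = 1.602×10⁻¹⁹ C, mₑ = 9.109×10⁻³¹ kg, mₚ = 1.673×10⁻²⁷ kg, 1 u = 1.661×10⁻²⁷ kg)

|F| ≈ 1.22×10⁻¹⁶ N

v×B = (455, 593, -143) N/C.
F = q v×B = (−1.602×10⁻¹⁹ C)·(455, 593, -143) = (-7.30×10⁻¹⁷, -9.51×10⁻¹⁷, 2.29×10⁻¹⁷) N.
|F| = 1.22×10⁻¹⁶ N.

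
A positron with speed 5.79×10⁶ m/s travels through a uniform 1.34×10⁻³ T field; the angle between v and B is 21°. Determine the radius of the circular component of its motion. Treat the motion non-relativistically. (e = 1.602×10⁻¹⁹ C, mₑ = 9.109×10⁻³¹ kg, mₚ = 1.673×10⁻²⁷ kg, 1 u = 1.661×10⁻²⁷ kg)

r ≈ 8.80×10⁻³ m

v⊥ = v sinθ = 5.79×10⁶·sin21° ≈ 2.075×10⁶ m/s.
r = m v⊥/(|q|B) = (9.109×10⁻³¹)(2.075×10⁶)/((1.602×10⁻¹⁹)(1.34×10⁻³)) ≈ 8.80×10⁻³ m.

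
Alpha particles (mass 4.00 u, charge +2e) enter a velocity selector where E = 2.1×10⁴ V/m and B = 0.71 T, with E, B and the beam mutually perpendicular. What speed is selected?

For undeflected motion the electric and magnetic forces balance: qE = qvB.
v = E/B = 2.1×10⁴/0.71 = 3.0×10⁴ m/s.

v = 3.0×10⁴ m/s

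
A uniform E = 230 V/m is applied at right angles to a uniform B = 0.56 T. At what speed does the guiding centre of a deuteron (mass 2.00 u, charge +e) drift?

In crossed fields the guiding centre drifts at v_d = |E×B|/B² = E/B, independent of charge and mass.
v_d = 230/0.56 = 410 m/s.

v_d ≈ 410 m/s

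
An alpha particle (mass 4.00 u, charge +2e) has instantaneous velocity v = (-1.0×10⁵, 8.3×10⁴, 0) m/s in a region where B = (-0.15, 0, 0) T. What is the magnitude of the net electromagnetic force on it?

|F| ≈ 3.99×10⁻¹⁵ N

v×B = (0, 0, 1.24×10⁴) N/C.
F = q v×B = (3.204×10⁻¹⁹ C)·(0, 0, 1.24×10⁴) = (0, 0, 3.99×10⁻¹⁵) N.
|F| = 3.99×10⁻¹⁵ N.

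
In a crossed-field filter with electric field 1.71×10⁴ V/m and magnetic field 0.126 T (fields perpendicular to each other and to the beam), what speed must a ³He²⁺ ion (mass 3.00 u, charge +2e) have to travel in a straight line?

For undeflected motion the electric and magnetic forces balance: qE = qvB.
v = E/B = 1.71×10⁴/0.126 = 1.36×10⁵ m/s.

v = 1.36×10⁵ m/s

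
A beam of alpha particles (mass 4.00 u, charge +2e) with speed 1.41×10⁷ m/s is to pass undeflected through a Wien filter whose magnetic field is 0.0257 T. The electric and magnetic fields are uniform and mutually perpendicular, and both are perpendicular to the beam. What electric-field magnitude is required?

E = 3.62×10⁵ V/m

For straight-line motion qE = qvB, so E = vB.
E = 1.41×10⁷ × 0.0257 = 3.62×10⁵ V/m.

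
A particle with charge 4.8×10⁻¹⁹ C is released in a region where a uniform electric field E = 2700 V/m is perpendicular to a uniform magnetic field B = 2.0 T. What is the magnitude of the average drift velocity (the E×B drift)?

The steady drift has the magnetic force balancing the electric force, so v_d = E/B.
v_d = 2700/2.0 = 1400 m/s.

v_d ≈ 1400 m/s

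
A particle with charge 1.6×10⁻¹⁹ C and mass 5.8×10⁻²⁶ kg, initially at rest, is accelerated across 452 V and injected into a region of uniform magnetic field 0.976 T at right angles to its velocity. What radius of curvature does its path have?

r ≈ 0.0185 m

Acceleration: |q|V = ½mv² ⇒ v = √(2|q|V/m) = √(2·1.6×10⁻¹⁹·452/5.8×10⁻²⁶) ≈ 4.994×10⁴ m/s.
In the field: r = mv/(|q|B) = (5.8×10⁻²⁶)(4.994×10⁴)/((1.6×10⁻¹⁹)(0.976)) ≈ 0.0185 m.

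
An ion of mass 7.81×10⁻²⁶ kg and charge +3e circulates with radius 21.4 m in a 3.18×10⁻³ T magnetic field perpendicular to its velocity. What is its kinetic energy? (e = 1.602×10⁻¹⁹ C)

v = |q|Br/m, then KE = ½mv² = (qBr)²/(2m).
v = (4.806×10⁻¹⁹)(3.18×10⁻³)(21.4)/7.81×10⁻²⁶ ≈ 4.188×10⁵ m/s.
KE = ½(7.81×10⁻²⁶)(4.188×10⁵)² ≈ 6.85×10⁻¹⁵ J.

KE ≈ 6.85×10⁻¹⁵ J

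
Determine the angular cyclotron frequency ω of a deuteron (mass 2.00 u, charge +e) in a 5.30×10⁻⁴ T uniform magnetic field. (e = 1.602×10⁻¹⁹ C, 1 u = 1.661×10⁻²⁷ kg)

ω = |q|B/m.
ω = (1.602×10⁻¹⁹)(5.30×10⁻⁴)/3.322×10⁻²⁷ ≈ 2.56×10⁴ rad/s.

ω ≈ 2.56×10⁴ rad/s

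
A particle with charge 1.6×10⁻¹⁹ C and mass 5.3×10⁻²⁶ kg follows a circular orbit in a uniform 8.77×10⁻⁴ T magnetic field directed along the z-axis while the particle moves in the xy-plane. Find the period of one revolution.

T ≈ 2.37×10⁻³ s

The cyclotron period depends only on m, q, B: T = 2πm/(|q|B).
T = 2π(5.3×10⁻²⁶)/((1.6×10⁻¹⁹)(8.77×10⁻⁴)) ≈ 2.37×10⁻³ s.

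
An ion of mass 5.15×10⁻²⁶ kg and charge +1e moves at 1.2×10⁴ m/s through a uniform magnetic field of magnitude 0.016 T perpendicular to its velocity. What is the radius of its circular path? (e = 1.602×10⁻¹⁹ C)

The magnetic force provides the centripetal force: |q|vB = mv²/r.
r = mv/(|q|B) = (5.15×10⁻²⁶)(1.2×10⁴)/((1.602×10⁻¹⁹)(0.016)) ≈ 0.24 m.

r ≈ 0.24 m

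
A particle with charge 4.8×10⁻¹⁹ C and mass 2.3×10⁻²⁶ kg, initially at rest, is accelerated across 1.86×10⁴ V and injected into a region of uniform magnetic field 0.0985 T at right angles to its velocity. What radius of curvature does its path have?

r ≈ 0.429 m

Acceleration: |q|V = ½mv² ⇒ v = √(2|q|V/m) = √(2·4.8×10⁻¹⁹·1.86×10⁴/2.3×10⁻²⁶) ≈ 8.811×10⁵ m/s.
In the field: r = mv/(|q|B) = (2.3×10⁻²⁶)(8.811×10⁵)/((4.8×10⁻¹⁹)(0.0985)) ≈ 0.429 m.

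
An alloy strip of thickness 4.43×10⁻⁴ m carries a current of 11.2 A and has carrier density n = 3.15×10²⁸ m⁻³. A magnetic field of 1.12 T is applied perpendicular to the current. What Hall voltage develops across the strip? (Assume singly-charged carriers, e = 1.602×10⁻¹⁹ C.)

V_H = IB/(n e t).
V_H = (11.2)(1.12)/((3.15×10²⁸)(1.602×10⁻¹⁹)(4.43×10⁻⁴)) ≈ 5.61×10⁻⁶ V.

V_H ≈ 5.61×10⁻⁶ V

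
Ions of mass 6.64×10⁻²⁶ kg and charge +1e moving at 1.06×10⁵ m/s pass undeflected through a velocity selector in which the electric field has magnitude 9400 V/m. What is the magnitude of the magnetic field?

B = 0.0887 T

Balance of forces in the selector: qE = qvB ⇒ B = E/v.
B = 9400/1.06×10⁵ = 0.0887 T.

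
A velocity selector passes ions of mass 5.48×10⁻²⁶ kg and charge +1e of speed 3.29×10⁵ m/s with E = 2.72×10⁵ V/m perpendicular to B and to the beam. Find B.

Balance of forces in the selector: qE = qvB ⇒ B = E/v.
B = 2.72×10⁵/3.29×10⁵ = 0.827 T.

B = 0.827 T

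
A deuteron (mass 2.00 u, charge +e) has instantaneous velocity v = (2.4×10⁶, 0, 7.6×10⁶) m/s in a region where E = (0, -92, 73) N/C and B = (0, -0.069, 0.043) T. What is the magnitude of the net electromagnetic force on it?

|F| ≈ 8.96×10⁻¹⁴ N

v×B = (5.24×10⁵, -1.03×10⁵, -1.66×10⁵) N/C.
E + v×B = (5.24×10⁵, -1.03×10⁵, -1.66×10⁵) N/C.
F = q(E + v×B) = (1.602×10⁻¹⁹ C)·(5.24×10⁵, -1.03×10⁵, -1.66×10⁵) = (8.40×10⁻¹⁴, -1.65×10⁻¹⁴, -2.65×10⁻¹⁴) N.
|F| = 8.96×10⁻¹⁴ N.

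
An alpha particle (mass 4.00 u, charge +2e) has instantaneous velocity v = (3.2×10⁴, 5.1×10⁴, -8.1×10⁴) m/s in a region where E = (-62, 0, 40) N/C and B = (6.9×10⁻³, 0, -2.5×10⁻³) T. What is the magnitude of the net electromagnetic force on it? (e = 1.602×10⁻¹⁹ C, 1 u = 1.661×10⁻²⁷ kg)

v×B = (-128, -479, -352) N/C.
E + v×B = (-190, -479, -312) N/C.
F = q(E + v×B) = (3.204×10⁻¹⁹ C)·(-190, -479, -312) = (-6.07×10⁻¹⁷, -1.53×10⁻¹⁶, -9.99×10⁻¹⁷) N.
|F| = 1.93×10⁻¹⁶ N.

|F| ≈ 1.93×10⁻¹⁶ N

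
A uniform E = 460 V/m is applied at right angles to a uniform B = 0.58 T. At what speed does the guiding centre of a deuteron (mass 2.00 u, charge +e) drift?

In crossed fields the guiding centre drifts at v_d = |E×B|/B² = E/B, independent of charge and mass.
v_d = 460/0.58 = 790 m/s.

v_d ≈ 790 m/s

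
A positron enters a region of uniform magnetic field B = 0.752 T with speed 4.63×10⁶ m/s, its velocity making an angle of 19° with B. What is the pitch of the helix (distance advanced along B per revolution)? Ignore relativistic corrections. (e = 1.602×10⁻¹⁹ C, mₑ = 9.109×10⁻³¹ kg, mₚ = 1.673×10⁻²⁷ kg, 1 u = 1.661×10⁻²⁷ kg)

p ≈ 2.08×10⁻⁴ m

v∥ = v cosθ = 4.63×10⁶·cos19° ≈ 4.378×10⁶ m/s.
T = 2πm/(|q|B) = 2π(9.109×10⁻³¹)/((1.602×10⁻¹⁹)(0.752)) ≈ 4.751×10⁻¹¹ s.
pitch = v∥ T = (4.378×10⁶)(4.751×10⁻¹¹) ≈ 2.08×10⁻⁴ m.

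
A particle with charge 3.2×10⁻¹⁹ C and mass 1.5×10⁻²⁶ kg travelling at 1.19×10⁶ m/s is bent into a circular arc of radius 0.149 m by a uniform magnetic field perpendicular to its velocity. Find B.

From |q|vB = mv²/r, B = mv/(|q|r).
B = (1.5×10⁻²⁶)(1.19×10⁶)/((3.2×10⁻¹⁹)(0.149)) ≈ 0.374 T.

B ≈ 0.374 T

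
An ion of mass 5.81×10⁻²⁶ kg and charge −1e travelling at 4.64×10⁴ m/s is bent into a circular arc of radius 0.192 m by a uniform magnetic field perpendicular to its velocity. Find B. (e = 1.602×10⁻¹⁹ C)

B ≈ 0.0876 T

From |q|vB = mv²/r, B = mv/(|q|r).
B = (5.81×10⁻²⁶)(4.64×10⁴)/((1.602×10⁻¹⁹)(0.192)) ≈ 0.0876 T.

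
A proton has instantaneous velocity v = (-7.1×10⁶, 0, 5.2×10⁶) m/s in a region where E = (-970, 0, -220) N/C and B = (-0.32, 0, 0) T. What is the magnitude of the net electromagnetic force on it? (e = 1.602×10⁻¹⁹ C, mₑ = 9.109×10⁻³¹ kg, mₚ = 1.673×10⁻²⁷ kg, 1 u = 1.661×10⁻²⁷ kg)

v×B = (0, -1.66×10⁶, 0) N/C.
E + v×B = (-970, -1.66×10⁶, -220) N/C.
F = q(E + v×B) = (1.602×10⁻¹⁹ C)·(-970, -1.66×10⁶, -220) = (-1.55×10⁻¹⁶, -2.67×10⁻¹³, -3.52×10⁻¹⁷) N.
|F| = 2.67×10⁻¹³ N.

|F| ≈ 2.67×10⁻¹³ N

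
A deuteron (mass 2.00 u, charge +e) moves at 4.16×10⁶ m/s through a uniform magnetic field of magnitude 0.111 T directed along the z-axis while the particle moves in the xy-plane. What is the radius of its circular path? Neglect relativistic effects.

The magnetic force provides the centripetal force: |q|vB = mv²/r.
r = mv/(|q|B) = (3.322×10⁻²⁷)(4.16×10⁶)/((1.602×10⁻¹⁹)(0.111)) ≈ 0.777 m.

r ≈ 0.777 m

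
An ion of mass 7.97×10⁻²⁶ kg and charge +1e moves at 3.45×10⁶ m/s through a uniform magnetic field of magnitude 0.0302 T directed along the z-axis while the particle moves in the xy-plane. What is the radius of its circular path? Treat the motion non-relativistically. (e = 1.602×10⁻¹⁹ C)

r ≈ 56.8 m

The magnetic force provides the centripetal force: |q|vB = mv²/r.
r = mv/(|q|B) = (7.97×10⁻²⁶)(3.45×10⁶)/((1.602×10⁻¹⁹)(0.0302)) ≈ 56.8 m.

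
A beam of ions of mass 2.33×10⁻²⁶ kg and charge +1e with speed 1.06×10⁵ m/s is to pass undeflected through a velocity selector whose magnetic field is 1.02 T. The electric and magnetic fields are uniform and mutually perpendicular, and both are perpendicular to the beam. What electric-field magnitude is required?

E = 1.08×10⁵ V/m

For straight-line motion qE = qvB, so E = vB.
E = 1.06×10⁵ × 1.02 = 1.08×10⁵ V/m.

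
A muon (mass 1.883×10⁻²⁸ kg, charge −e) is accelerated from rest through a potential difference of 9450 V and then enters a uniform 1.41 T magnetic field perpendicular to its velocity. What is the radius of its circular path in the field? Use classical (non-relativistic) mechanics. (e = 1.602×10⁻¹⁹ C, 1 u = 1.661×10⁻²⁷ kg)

Acceleration: |q|V = ½mv² ⇒ v = √(2|q|V/m) = √(2·1.602×10⁻¹⁹·9450/1.883×10⁻²⁸) ≈ 4.010×10⁶ m/s.
In the field: r = mv/(|q|B) = (1.883×10⁻²⁸)(4.010×10⁶)/((1.602×10⁻¹⁹)(1.41)) ≈ 3.34×10⁻³ m.

r ≈ 3.34×10⁻³ m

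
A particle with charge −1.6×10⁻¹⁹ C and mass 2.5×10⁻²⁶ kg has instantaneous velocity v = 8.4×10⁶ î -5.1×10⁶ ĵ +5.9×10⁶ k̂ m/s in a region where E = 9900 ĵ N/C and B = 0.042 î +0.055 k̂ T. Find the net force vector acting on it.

F ≈ (4.49×10⁻¹⁴, 3.27×10⁻¹⁴, -3.43×10⁻¹⁴) N

v×B = (-2.80×10⁵, -2.14×10⁵, 2.14×10⁵) N/C.
E + v×B = (-2.80×10⁵, -2.04×10⁵, 2.14×10⁵) N/C.
F = q(E + v×B) = (−1.6×10⁻¹⁹ C)·(-2.80×10⁵, -2.04×10⁵, 2.14×10⁵) = (4.49×10⁻¹⁴, 3.27×10⁻¹⁴, -3.43×10⁻¹⁴) N.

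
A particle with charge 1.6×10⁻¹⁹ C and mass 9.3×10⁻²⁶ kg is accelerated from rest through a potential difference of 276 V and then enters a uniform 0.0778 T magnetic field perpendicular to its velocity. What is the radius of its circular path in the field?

Acceleration: |q|V = ½mv² ⇒ v = √(2|q|V/m) = √(2·1.6×10⁻¹⁹·276/9.3×10⁻²⁶) ≈ 3.082×10⁴ m/s.
In the field: r = mv/(|q|B) = (9.3×10⁻²⁶)(3.082×10⁴)/((1.6×10⁻¹⁹)(0.0778)) ≈ 0.230 m.

r ≈ 0.230 m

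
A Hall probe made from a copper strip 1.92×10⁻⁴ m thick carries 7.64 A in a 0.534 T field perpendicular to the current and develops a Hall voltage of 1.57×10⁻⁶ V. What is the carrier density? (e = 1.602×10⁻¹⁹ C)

n ≈ 8.45×10²⁸ m⁻³

From V_H = IB/(n e t), n = IB/(V_H e t).
n = (7.64)(0.534)/((1.57×10⁻⁶)(1.602×10⁻¹⁹)(1.92×10⁻⁴)) ≈ 8.45×10²⁸ m⁻³.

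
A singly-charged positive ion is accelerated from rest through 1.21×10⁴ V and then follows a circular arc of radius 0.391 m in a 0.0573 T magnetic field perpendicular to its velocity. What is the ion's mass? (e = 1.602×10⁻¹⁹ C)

m ≈ 3.32×10⁻²⁷ kg

Combine |q|V = ½mv² and r = mv/(|q|B): eliminate v to get m = qB²r²/(2V).
m = (1.602×10⁻¹⁹)(0.0573)²(0.391)²/(2·1.21×10⁴) ≈ 3.32×10⁻²⁷ kg.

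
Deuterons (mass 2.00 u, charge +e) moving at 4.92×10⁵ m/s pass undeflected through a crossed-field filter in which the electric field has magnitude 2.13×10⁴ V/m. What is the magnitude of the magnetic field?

Balance of forces in the selector: qE = qvB ⇒ B = E/v.
B = 2.13×10⁴/4.92×10⁵ = 0.0433 T.

B = 0.0433 T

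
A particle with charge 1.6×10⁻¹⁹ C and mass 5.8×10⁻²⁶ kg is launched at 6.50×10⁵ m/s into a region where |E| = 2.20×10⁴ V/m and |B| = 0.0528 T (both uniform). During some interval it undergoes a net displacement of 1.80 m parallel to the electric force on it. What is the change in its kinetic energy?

ΔKE ≈ 6.34×10⁻¹⁵ J

The magnetic force is always ⟂ v and does no work; only the electric force changes KE.
ΔKE = F_E · d = |q|E d = (1.6×10⁻¹⁹)(2.20×10⁴)(1.80) ≈ 6.34×10⁻¹⁵ J.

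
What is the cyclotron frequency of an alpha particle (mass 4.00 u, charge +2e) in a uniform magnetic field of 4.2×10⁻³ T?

f ≈ 3.2×10⁴ Hz

f = |q|B/(2πm).
f = (3.204×10⁻¹⁹)(4.2×10⁻³)/(2π·6.644×10⁻²⁷) ≈ 3.2×10⁴ Hz.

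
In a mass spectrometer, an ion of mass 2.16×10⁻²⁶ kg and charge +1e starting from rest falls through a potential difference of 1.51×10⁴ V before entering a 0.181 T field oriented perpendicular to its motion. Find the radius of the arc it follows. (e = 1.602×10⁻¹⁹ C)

Acceleration: |q|V = ½mv² ⇒ v = √(2|q|V/m) = √(2·1.602×10⁻¹⁹·1.51×10⁴/2.16×10⁻²⁶) ≈ 4.733×10⁵ m/s.
In the field: r = mv/(|q|B) = (2.16×10⁻²⁶)(4.733×10⁵)/((1.602×10⁻¹⁹)(0.181)) ≈ 0.353 m.

r ≈ 0.353 m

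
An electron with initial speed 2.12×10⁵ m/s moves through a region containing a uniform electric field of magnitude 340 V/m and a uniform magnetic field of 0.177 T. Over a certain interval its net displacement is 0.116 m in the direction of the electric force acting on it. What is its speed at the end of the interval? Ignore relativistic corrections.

v_f ≈ 3.73×10⁶ m/s

B does no work; ΔKE = |q|E d.
½mv_f² = ½mv₀² + |q|Ed = ½(9.109×10⁻³¹)(2.12×10⁵)² + (1.602×10⁻¹⁹)(340)(0.116) ≈ 2.047×10⁻²⁰ J + 6.318×10⁻¹⁸ J ≈ 6.339×10⁻¹⁸ J.
v_f = √(2·6.339×10⁻¹⁸/9.109×10⁻³¹) ≈ 3.73×10⁶ m/s.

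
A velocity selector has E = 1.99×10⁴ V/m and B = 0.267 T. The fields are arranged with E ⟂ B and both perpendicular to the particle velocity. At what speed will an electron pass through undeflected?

For undeflected motion the electric and magnetic forces balance: qE = qvB.
v = E/B = 1.99×10⁴/0.267 = 7.45×10⁴ m/s.

v = 7.45×10⁴ m/s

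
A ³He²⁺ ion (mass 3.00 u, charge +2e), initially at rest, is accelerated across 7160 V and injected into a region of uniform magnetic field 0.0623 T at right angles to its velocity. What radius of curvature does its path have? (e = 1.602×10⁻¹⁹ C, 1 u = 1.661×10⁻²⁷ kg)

Acceleration: |q|V = ½mv² ⇒ v = √(2|q|V/m) = √(2·3.204×10⁻¹⁹·7160/4.983×10⁻²⁷) ≈ 9.596×10⁵ m/s.
In the field: r = mv/(|q|B) = (4.983×10⁻²⁷)(9.596×10⁵)/((3.204×10⁻¹⁹)(0.0623)) ≈ 0.240 m.

r ≈ 0.240 m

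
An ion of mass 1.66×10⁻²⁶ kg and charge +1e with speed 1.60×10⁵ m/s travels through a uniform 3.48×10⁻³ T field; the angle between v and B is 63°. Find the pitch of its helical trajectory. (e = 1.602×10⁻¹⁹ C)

v∥ = v cosθ = 1.60×10⁵·cos63° ≈ 7.264×10⁴ m/s.
T = 2πm/(|q|B) = 2π(1.66×10⁻²⁶)/((1.602×10⁻¹⁹)(3.48×10⁻³)) ≈ 1.871×10⁻⁴ s.
pitch = v∥ T = (7.264×10⁴)(1.871×10⁻⁴) ≈ 13.6 m.

p ≈ 13.6 m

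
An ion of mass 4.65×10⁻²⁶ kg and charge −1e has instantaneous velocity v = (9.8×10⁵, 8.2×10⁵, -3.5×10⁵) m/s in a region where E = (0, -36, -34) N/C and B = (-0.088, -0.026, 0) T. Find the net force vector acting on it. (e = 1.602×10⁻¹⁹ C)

v×B = (-9100, 3.08×10⁴, 4.67×10⁴) N/C.
E + v×B = (-9100, 3.08×10⁴, 4.66×10⁴) N/C.
F = q(E + v×B) = (−1.602×10⁻¹⁹ C)·(-9100, 3.08×10⁴, 4.66×10⁴) = (1.46×10⁻¹⁵, -4.93×10⁻¹⁵, -7.47×10⁻¹⁵) N.

F ≈ (1.46×10⁻¹⁵, -4.93×10⁻¹⁵, -7.47×10⁻¹⁵) N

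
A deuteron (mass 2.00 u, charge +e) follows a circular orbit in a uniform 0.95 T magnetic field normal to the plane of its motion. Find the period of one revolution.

T ≈ 1.4×10⁻⁷ s

The cyclotron period depends only on m, q, B: T = 2πm/(|q|B).
T = 2π(3.322×10⁻²⁷)/((1.602×10⁻¹⁹)(0.95)) ≈ 1.4×10⁻⁷ s.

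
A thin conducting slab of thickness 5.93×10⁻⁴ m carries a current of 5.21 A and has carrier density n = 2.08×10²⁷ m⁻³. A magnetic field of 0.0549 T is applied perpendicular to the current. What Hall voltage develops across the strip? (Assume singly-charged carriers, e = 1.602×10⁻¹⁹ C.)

V_H = IB/(n e t).
V_H = (5.21)(0.0549)/((2.08×10²⁷)(1.602×10⁻¹⁹)(5.93×10⁻⁴)) ≈ 1.45×10⁻⁶ V.

V_H ≈ 1.45×10⁻⁶ V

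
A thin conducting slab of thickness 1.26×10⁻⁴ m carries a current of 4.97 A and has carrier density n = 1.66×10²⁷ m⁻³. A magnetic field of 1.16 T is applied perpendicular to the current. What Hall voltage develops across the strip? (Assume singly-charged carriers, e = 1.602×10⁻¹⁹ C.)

V_H ≈ 1.72×10⁻⁴ V

V_H = IB/(n e t).
V_H = (4.97)(1.16)/((1.66×10²⁷)(1.602×10⁻¹⁹)(1.26×10⁻⁴)) ≈ 1.72×10⁻⁴ V.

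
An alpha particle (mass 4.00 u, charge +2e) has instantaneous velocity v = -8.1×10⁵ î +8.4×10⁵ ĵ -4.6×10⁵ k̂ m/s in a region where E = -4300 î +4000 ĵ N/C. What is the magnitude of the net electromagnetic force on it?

Only an electric field acts, so F = qE = (3.204×10⁻¹⁹ C)·(-4300, 4000, 0) = (-1.38×10⁻¹⁵, 1.28×10⁻¹⁵, 0) N.
|F| = 1.88×10⁻¹⁵ N.

|F| ≈ 1.88×10⁻¹⁵ N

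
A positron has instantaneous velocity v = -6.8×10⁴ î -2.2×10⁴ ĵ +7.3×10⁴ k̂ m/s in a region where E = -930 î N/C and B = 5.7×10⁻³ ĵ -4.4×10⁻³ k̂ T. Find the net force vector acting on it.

F ≈ (-2.00×10⁻¹⁶, -4.79×10⁻¹⁷, -6.21×10⁻¹⁷) N

v×B = (-319, -299, -388) N/C.
E + v×B = (-1250, -299, -388) N/C.
F = q(E + v×B) = (1.602×10⁻¹⁹ C)·(-1250, -299, -388) = (-2.00×10⁻¹⁶, -4.79×10⁻¹⁷, -6.21×10⁻¹⁷) N.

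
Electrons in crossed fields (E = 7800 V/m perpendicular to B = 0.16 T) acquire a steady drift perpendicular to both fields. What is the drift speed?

v_d ≈ 4.9×10⁴ m/s

The steady drift has the magnetic force balancing the electric force, so v_d = E/B.
v_d = 7800/0.16 = 4.9×10⁴ m/s.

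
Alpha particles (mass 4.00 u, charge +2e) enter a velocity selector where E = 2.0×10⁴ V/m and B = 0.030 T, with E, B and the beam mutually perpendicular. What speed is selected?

For undeflected motion the electric and magnetic forces balance: qE = qvB.
v = E/B = 2.0×10⁴/0.030 = 6.7×10⁵ m/s.

v = 6.7×10⁵ m/s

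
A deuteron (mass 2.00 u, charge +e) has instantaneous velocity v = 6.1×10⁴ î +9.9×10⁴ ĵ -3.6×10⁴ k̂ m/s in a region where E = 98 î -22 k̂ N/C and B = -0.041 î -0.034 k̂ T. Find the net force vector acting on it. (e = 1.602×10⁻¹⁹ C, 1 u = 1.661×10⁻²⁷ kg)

F ≈ (-5.24×10⁻¹⁶, 5.69×10⁻¹⁶, 6.47×10⁻¹⁶) N

v×B = (-3370, 3550, 4060) N/C.
E + v×B = (-3270, 3550, 4040) N/C.
F = q(E + v×B) = (1.602×10⁻¹⁹ C)·(-3270, 3550, 4040) = (-5.24×10⁻¹⁶, 5.69×10⁻¹⁶, 6.47×10⁻¹⁶) N.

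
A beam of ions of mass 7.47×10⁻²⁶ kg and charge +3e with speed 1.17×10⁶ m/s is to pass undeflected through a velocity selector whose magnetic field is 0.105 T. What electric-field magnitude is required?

E = 1.23×10⁵ V/m

For straight-line motion qE = qvB, so E = vB.
E = 1.17×10⁶ × 0.105 = 1.23×10⁵ V/m.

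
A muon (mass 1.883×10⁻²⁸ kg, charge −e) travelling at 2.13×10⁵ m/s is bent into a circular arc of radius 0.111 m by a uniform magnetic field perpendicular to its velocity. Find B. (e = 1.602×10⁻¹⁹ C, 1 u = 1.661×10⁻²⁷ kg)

From |q|vB = mv²/r, B = mv/(|q|r).
B = (1.883×10⁻²⁸)(2.13×10⁵)/((1.602×10⁻¹⁹)(0.111)) ≈ 2.26×10⁻³ T.

B ≈ 2.26×10⁻³ T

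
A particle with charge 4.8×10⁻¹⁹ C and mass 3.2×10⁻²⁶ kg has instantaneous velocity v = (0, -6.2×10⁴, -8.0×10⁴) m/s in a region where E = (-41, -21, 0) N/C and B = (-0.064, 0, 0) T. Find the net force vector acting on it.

v×B = (0, 5120, -3970) N/C.
E + v×B = (-41.0, 5100, -3970) N/C.
F = q(E + v×B) = (4.8×10⁻¹⁹ C)·(-41.0, 5100, -3970) = (-1.97×10⁻¹⁷, 2.45×10⁻¹⁵, -1.90×10⁻¹⁵) N.

F ≈ (-1.97×10⁻¹⁷, 2.45×10⁻¹⁵, -1.90×10⁻¹⁵) N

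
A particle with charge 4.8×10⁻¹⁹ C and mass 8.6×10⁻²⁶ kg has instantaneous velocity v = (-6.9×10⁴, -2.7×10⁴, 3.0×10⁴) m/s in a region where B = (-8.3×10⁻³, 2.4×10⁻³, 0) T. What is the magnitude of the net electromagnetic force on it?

v×B = (-72.0, -249, -390) N/C.
F = q v×B = (4.8×10⁻¹⁹ C)·(-72.0, -249, -390) = (-3.46×10⁻¹⁷, -1.20×10⁻¹⁶, -1.87×10⁻¹⁶) N.
|F| = 2.25×10⁻¹⁶ N.

|F| ≈ 2.25×10⁻¹⁶ N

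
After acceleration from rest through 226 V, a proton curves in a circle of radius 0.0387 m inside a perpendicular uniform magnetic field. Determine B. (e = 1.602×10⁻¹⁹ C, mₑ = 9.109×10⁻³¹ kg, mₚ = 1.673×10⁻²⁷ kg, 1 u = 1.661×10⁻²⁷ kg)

v = √(2|q|V/m) = √(2·1.602×10⁻¹⁹·226/1.673×10⁻²⁷) ≈ 2.080×10⁵ m/s.
B = mv/(|q|r) = (1.673×10⁻²⁷)(2.080×10⁵)/((1.602×10⁻¹⁹)(0.0387)) ≈ 0.0561 T.

B ≈ 0.0561 T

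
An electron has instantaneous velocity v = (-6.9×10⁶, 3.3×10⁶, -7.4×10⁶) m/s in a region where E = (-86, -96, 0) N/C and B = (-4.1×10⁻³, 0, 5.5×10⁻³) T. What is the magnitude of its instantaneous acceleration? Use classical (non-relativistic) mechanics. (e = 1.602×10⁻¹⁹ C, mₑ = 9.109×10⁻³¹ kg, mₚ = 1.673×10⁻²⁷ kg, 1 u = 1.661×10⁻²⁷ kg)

|a| ≈ 1.26×10¹⁶ m/s²

v×B = (1.82×10⁴, 6.83×10⁴, 1.35×10⁴) N/C.
E + v×B = (1.81×10⁴, 6.82×10⁴, 1.35×10⁴) N/C.
F = q(E + v×B) = (−1.602×10⁻¹⁹ C)·(1.81×10⁴, 6.82×10⁴, 1.35×10⁴) = (-2.89×10⁻¹⁵, -1.09×10⁻¹⁴, -2.17×10⁻¹⁵) N.
|a| = |F|/m = 1.151×10⁻¹⁴/9.109×10⁻³¹ ≈ 1.26×10¹⁶ m/s².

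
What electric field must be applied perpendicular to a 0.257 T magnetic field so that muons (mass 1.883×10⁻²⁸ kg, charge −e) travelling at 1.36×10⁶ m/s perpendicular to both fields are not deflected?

E = 3.50×10⁵ V/m

For straight-line motion qE = qvB, so E = vB.
E = 1.36×10⁶ × 0.257 = 3.50×10⁵ V/m.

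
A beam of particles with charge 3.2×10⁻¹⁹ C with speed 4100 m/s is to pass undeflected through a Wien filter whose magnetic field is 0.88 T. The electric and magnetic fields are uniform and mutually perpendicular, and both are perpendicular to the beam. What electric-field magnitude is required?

E = 3600 V/m

For straight-line motion qE = qvB, so E = vB.
E = 4100 × 0.88 = 3600 V/m.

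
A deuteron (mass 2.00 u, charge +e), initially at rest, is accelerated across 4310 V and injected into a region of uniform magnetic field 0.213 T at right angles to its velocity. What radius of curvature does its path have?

r ≈ 0.0628 m

Acceleration: |q|V = ½mv² ⇒ v = √(2|q|V/m) = √(2·1.602×10⁻¹⁹·4310/3.322×10⁻²⁷) ≈ 6.447×10⁵ m/s.
In the field: r = mv/(|q|B) = (3.322×10⁻²⁷)(6.447×10⁵)/((1.602×10⁻¹⁹)(0.213)) ≈ 0.0628 m.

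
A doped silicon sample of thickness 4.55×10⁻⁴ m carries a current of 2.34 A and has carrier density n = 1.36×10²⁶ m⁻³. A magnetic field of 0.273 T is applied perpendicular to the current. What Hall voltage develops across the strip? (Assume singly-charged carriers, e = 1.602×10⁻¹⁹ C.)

V_H = IB/(n e t).
V_H = (2.34)(0.273)/((1.36×10²⁶)(1.602×10⁻¹⁹)(4.55×10⁻⁴)) ≈ 6.44×10⁻⁵ V.

V_H ≈ 6.44×10⁻⁵ V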